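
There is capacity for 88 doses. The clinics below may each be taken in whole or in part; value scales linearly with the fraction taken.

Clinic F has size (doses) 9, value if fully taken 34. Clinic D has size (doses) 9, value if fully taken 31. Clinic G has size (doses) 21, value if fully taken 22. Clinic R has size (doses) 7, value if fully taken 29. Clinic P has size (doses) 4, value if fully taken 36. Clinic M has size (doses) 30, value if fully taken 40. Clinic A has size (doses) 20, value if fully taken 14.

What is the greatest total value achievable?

197.6

Rank by value-to-size ratio: Clinic P 36/4≈9, Clinic R 29/7≈4.14, Clinic F 34/9≈3.78, Clinic D 31/9≈3.44, Clinic M 40/30≈1.33, Clinic G 22/21≈1.05, Clinic A 14/20≈0.7.
Take all of Clinic P (4 doses, value 36) — 84 doses left.
Clinic R: take in full, 7 doses for value 29 — 77 left.
All 9 doses of Clinic F fit (value 34) — 68 remain.
Take all of Clinic D (9 doses, value 31) — 59 doses left.
All 30 doses of Clinic M fit (value 40) — 29 remain.
Clinic G: take in full, 21 doses for value 22 — 8 left.
Only 8 doses remain; take 8/20 of Clinic A for value 14×8/20 = 5.6.
Total value = 197.6.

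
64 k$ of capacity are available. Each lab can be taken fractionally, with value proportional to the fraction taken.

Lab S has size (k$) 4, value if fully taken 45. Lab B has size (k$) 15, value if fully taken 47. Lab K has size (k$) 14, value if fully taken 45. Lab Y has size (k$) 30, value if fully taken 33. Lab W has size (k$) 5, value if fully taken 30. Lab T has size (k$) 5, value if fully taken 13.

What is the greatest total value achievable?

203.1

Sort by value density: Lab S 45/4≈11.2, Lab W 30/5≈6, Lab K 45/14≈3.21, Lab B 47/15≈3.13, Lab T 13/5≈2.6, Lab Y 33/30≈1.1.
Take all of Lab S (4 k$, value 45) → 60 k$ left.
Lab W: take in full, 5 k$ for value 30 → 55 left.
Take all of Lab K (14 k$, value 45) → 41 k$ left.
Take all of Lab B (15 k$, value 47) → 26 k$ left.
Take all of Lab T (5 k$, value 13) → 21 k$ left.
21 k$ left: a 21/30 share of Lab Y gives 33×21/30 = 23.1.
Total value = 203.1.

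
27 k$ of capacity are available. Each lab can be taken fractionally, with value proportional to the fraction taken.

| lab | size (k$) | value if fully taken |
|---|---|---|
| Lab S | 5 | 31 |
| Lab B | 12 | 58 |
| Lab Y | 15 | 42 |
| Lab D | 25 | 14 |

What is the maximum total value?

Rank by value-to-size ratio: Lab S 31/5≈6.2, Lab B 58/12≈4.83, Lab Y 42/15≈2.8, Lab D 14/25≈0.56.
All 5 k$ of Lab S fit (value 31) ; 22 remain.
All 12 k$ of Lab B fit (value 58) ; 10 remain.
Fill the last 10 k$ with part of Lab Y: 10/15 of it earns 28.
Total value = 117.

117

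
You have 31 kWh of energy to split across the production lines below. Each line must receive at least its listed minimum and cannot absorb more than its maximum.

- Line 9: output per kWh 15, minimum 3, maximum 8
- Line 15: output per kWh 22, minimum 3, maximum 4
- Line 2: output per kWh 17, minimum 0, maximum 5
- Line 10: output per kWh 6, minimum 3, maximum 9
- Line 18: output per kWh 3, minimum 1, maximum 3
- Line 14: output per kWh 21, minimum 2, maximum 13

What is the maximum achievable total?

542

Meeting every minimum uses 3+3+0+3+1+2 = 12 kWh, leaving 19.
Highest output per kWh first: Line 15 22 > Line 14 21 > Line 2 17 > Line 9 15 > Line 10 6 > Line 18 3.
Give Line 15 1 more to hit its cap of 4 → 18 left.
Line 14 takes 11 more to reach its cap of 13 → 7 left.
Line 2 takes 5 more to reach its cap of 5 → 2 left.
Line 9: +2 (room for 5) → 5. Pool exhausted.
Total = 15×5 + 22×4 + 17×5 + 6×3 + 3×1 + 21×13 = 542.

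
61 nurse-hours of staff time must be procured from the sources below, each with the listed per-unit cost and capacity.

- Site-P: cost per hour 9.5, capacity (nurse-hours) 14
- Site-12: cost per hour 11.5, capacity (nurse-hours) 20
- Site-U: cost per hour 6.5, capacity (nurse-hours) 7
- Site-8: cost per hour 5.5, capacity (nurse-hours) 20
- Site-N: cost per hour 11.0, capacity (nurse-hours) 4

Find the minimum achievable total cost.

Cheapest first:
Site-8 at 5.5: take all 20 nurse-hours ; 41 still needed.
Take 7 from Site-U at 6.5 ; need 34 more.
Site-P (9.5): use full 14 ; 20 nurse-hours to go.
Site-N at 11.0: take all 4 nurse-hours ; 16 still needed.
Site-12 at 11.5: take 16 of its 20 ; requirement met.
Cost = 20×5.5 + 7×6.5 + 14×9.5 + 4×11.0 + 16×11.5 = 516.5.

516.5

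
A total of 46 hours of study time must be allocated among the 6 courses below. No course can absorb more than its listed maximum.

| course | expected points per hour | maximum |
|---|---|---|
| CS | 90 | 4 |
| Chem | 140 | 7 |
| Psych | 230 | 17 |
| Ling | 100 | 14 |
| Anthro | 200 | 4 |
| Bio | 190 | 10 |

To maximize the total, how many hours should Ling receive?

8

Rank by expected points per hour: Psych 230 > Anthro 200 > Bio 190 > Chem 140 > Ling 100 > CS 90.
Give Psych 17 to hit its cap of 17 — 29 left.
Anthro takes 4 to reach its cap of 4 — 25 left.
Bio takes 10 to reach its cap of 10 — 15 left.
Chem takes 7 to reach its cap of 7 — 8 left.
Only 8 left; Ling takes them to reach 8.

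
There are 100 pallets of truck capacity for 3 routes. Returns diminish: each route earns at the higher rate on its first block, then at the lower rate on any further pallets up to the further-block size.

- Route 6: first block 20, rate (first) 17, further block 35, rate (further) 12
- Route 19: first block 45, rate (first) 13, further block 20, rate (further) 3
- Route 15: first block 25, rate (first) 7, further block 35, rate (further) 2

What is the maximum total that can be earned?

Order all 6 blocks by rate: Route 6/first 17 > Route 19/first 13 > Route 6/second 12 > Route 15/first 7 > Route 19/second 3 > Route 15/second 2.
Route 6/first (17): +20 — 80 left.
Fill Route 19 first block (45 at 13) — 35 left.
Route 6/second (12): +35 — 0 left.
Total = 17×20 + 13×45 + 12×35 = 1345.

1345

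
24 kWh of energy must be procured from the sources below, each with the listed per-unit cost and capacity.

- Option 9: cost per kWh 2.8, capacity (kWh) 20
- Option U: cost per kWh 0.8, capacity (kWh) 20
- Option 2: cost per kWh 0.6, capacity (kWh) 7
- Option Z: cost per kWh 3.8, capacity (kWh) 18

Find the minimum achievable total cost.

Fill from the cheapest source first.
Option 2 at 0.6: take all 7 kWh ; 17 still needed.
Take 17 from Option U at 0.8 to finish.
Option 9, Option Z: unused.
Cost = 7×0.6 + 17×0.8 = 17.8.

17.8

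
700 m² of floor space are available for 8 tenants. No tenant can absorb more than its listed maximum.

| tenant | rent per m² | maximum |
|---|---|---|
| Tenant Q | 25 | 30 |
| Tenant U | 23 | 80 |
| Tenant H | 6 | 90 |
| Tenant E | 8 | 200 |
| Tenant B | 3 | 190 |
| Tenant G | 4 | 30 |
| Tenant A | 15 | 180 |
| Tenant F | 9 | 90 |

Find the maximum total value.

Rank by rent per m²: Tenant Q 25 > Tenant U 23 > Tenant A 15 > Tenant F 9 > Tenant E 8 > Tenant H 6 > Tenant G 4 > Tenant B 3.
Give Tenant Q 30 to hit its cap of 30 → 670 left.
Tenant U: +80 to 80 (cap) → 590 left.
Tenant A takes 180 to reach its cap of 180 → 410 left.
Tenant F takes 90 to reach its cap of 90 → 320 left.
Tenant E: +200 to 200 (cap) → 120 left.
Tenant H: +90 to 90 (cap) → 30 left.
Tenant G takes 30 to reach its cap of 30 → 0 left.
Total = 25×30 + 23×80 + 6×90 + 8×200 + 4×30 + 15×180 + 9×90 = 8360.

8360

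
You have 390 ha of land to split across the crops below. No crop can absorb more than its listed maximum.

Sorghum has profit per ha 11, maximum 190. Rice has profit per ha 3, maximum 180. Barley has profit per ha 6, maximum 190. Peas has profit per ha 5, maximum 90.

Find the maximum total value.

Rank by profit per ha: Sorghum 11 > Barley 6 > Peas 5 > Rice 3.
Sorghum: +190 to 190 (cap) → 200 left.
Barley takes 190 to reach its cap of 190 → 10 left.
Peas: +10 (room for 90) → 10. Pool exhausted.
Total = 11×190 + 6×190 + 5×10 = 3280.

3280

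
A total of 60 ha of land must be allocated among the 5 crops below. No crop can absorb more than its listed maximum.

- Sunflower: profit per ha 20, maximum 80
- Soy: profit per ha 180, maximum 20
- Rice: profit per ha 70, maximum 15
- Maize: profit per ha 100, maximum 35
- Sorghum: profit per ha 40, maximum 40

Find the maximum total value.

7450

Order the crops by profit per ha: Soy 180 > Maize 100 > Rice 70 > Sorghum 40 > Sunflower 20.
Give Soy 20 to hit its cap of 20 — 40 left.
Give Maize 35 to hit its cap of 35 — 5 left.
Rice has room for 15 but only 5 remain, so it gets 5.
Total = 180×20 + 70×5 + 100×35 = 7450.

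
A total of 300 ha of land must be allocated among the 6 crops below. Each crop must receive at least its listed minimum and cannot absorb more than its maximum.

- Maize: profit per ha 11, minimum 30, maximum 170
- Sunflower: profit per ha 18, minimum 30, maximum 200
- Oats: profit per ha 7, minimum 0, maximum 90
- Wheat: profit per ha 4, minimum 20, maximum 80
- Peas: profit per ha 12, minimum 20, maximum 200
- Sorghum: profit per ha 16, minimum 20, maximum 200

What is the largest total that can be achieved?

Meeting every minimum uses 30+30+0+20+20+20 = 120 ha, leaving 180.
Highest profit per ha first: Sunflower 18 > Sorghum 16 > Peas 12 > Maize 11 > Oats 7 > Wheat 4.
Sunflower: +170 to 200 (cap) ; 10 left.
Sorghum: +10 (room for 180) → 30. Pool exhausted.
Total = 11×30 + 18×200 + 4×20 + 12×20 + 16×30 = 4730.

4730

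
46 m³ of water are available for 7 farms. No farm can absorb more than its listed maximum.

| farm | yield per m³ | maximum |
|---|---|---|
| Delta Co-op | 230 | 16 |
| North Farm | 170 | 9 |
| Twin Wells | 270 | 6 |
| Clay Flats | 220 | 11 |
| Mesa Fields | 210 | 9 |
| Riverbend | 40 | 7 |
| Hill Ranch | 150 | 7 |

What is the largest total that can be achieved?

Order the farms by yield per m³: Twin Wells 270 > Delta Co-op 230 > Clay Flats 220 > Mesa Fields 210 > North Farm 170 > Hill Ranch 150 > Riverbend 40.
Twin Wells: +6 to 6 (cap) — 40 left.
Delta Co-op takes 16 to reach its cap of 16 — 24 left.
Clay Flats takes 11 to reach its cap of 11 — 13 left.
Mesa Fields: +9 to 9 (cap) — 4 left.
Only 4 left; North Farm takes them to reach 4.
Total = 230×16 + 170×4 + 270×6 + 220×11 + 210×9 = 10290.

10290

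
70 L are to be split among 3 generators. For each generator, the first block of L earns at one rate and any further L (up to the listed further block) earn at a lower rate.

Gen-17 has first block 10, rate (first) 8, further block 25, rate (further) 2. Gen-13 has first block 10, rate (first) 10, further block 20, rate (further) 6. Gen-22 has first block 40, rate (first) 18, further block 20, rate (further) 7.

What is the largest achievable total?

970

Order all 6 blocks by rate: Gen-22/tier1 18 > Gen-13/tier1 10 > Gen-17/tier1 8 > Gen-22/tier2 7 > Gen-13/tier2 6 > Gen-17/tier2 2.
Fill Gen-22 tier1 block (40 at 18) — 30 left.
Gen-13 tier1 at 10: fill all 10 — 20 left.
Fill Gen-17 tier1 block (10 at 8) — 10 left.
Gen-22 tier2 at 7: only 10 left, fill 10.
Total = 18×40 + 10×10 + 8×10 + 7×10 = 970.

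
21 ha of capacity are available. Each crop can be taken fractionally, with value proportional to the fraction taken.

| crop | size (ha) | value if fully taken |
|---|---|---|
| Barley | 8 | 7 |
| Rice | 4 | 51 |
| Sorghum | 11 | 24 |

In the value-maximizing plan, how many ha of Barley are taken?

6

Sort by value density: Rice 51/4≈12.8, Sorghum 24/11≈2.18, Barley 7/8≈0.875.
Rice: take in full, 4 ha for value 51 → 17 left.
Sorghum: take in full, 11 ha for value 24 → 6 left.
6 ha left: a 6/8 share of Barley gives 7×6/8 = 5.25.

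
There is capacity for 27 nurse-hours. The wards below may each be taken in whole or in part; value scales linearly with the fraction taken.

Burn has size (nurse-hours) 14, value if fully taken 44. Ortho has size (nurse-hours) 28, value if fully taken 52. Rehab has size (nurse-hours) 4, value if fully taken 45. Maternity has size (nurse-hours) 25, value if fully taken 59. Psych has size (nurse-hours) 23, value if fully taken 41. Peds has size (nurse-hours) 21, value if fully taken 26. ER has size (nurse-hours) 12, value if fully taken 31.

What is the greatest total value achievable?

112.25

Best value per unit of size first: Rehab 45/4≈11.2, Burn 44/14≈3.14, ER 31/12≈2.58, Maternity 59/25≈2.36, Ortho 52/28≈1.86, Psych 41/23≈1.78, Peds 26/21≈1.24.
Take all of Rehab (4 nurse-hours, value 45) — 23 nurse-hours left.
Take all of Burn (14 nurse-hours, value 44) — 9 nurse-hours left.
Fill the last 9 nurse-hours with part of ER: 9/12 of it earns 23.25.
Total value = 112.25.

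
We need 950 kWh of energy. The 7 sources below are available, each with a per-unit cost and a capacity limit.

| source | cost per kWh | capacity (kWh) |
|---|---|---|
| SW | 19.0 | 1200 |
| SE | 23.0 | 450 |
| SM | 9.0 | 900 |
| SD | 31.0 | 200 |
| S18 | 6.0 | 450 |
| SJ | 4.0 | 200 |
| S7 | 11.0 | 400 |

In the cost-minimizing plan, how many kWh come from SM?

Fill from the cheapest source first.
Take 200 from SJ at 4.0 → need 750 more.
Take 450 from S18 at 6.0 → need 300 more.
SM (9.0): take the remaining 300 → done.
S7, SW, SE, SD: unused.

300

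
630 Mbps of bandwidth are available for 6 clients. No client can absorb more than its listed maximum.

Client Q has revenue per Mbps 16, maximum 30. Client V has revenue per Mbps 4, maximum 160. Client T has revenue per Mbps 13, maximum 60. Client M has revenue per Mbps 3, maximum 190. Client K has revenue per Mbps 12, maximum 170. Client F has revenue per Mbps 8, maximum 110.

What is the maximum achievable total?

5120

Order the clients by revenue per Mbps: Client Q 16 > Client T 13 > Client K 12 > Client F 8 > Client V 4 > Client M 3.
Client Q takes 30 to reach its cap of 30 — 600 left.
Client T: +60 to 60 (cap) — 540 left.
Client K takes 170 to reach its cap of 170 — 370 left.
Give Client F 110 to hit its cap of 110 — 260 left.
Client V takes 160 to reach its cap of 160 — 100 left.
Client M has room for 190 but only 100 remain, so it gets 100.
Total = 16×30 + 4×160 + 13×60 + 3×100 + 12×170 + 8×110 = 5120.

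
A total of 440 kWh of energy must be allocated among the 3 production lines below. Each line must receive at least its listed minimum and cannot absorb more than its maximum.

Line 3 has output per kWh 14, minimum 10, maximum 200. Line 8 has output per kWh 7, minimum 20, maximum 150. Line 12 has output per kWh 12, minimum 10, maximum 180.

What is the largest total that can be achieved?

5380

Meeting every minimum uses 10+20+10 = 40 kWh, leaving 400.
Order the production lines by output per kWh: Line 3 14 > Line 12 12 > Line 8 7.
Give Line 3 190 more to hit its cap of 200 → 210 left.
Line 12: +170 to 180 (cap) → 40 left.
Only 40 left; Line 8 takes them to reach 60.
Total = 14×200 + 7×60 + 12×180 = 5380.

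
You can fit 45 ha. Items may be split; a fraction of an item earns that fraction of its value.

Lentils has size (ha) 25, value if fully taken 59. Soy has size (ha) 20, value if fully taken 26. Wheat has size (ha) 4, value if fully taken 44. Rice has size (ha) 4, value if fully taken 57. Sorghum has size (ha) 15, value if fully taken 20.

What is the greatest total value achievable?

176

Rank by value-to-size ratio: Rice 57/4≈14.2, Wheat 44/4≈11, Lentils 59/25≈2.36, Sorghum 20/15≈1.33, Soy 26/20≈1.3.
Take all of Rice (4 ha, value 57) → 41 ha left.
Take all of Wheat (4 ha, value 44) → 37 ha left.
All 25 ha of Lentils fit (value 59) → 12 remain.
12 ha left: a 12/15 share of Sorghum gives 20×12/15 = 16.
Total value = 176.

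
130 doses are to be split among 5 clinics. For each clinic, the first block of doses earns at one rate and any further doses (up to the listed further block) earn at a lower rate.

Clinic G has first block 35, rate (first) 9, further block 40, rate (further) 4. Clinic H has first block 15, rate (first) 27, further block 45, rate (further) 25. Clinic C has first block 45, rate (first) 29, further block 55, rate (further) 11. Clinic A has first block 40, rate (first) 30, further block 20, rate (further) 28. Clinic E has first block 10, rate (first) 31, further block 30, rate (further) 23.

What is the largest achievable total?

Rank every tier by rate: Clinic E/T1 31 > Clinic A/T1 30 > Clinic C/T1 29 > Clinic A/T2 28 > Clinic H/T1 27 > Clinic H/T2 25 > Clinic E/T2 23 > Clinic C/T2 11 > Clinic G/T1 9 > Clinic G/T2 4.
Clinic E/T1 (31): +10 — 120 left.
Clinic A T1 at 30: fill all 40 — 80 left.
Fill Clinic C T1 block (45 at 29) — 35 left.
Fill Clinic A T2 block (20 at 28) — 15 left.
Clinic H/T1 (27): +15 — 0 left.
Total = 31×10 + 30×40 + 29×45 + 28×20 + 27×15 = 3780.

3780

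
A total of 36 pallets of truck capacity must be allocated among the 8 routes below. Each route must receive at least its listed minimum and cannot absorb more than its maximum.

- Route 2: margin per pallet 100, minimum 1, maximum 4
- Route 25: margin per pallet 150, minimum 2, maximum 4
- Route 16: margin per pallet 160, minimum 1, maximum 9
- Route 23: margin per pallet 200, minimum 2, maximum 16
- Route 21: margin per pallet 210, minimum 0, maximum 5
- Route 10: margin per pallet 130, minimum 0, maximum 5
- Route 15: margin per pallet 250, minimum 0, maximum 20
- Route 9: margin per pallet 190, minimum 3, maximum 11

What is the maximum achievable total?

7980

Meeting every minimum uses 1+2+1+2+0+0+0+3 = 9 pallets, leaving 27.
Highest margin per pallet first: Route 15 250 > Route 21 210 > Route 23 200 > Route 9 190 > Route 16 160 > Route 25 150 > Route 10 130 > Route 2 100.
Route 15: +20 to 20 (cap) — 7 left.
Give Route 21 5 more to hit its cap of 5 — 2 left.
Only 2 left; Route 23 takes them to reach 4.
Total = 100×1 + 150×2 + 160×1 + 200×4 + 210×5 + 250×20 + 190×3 = 7980.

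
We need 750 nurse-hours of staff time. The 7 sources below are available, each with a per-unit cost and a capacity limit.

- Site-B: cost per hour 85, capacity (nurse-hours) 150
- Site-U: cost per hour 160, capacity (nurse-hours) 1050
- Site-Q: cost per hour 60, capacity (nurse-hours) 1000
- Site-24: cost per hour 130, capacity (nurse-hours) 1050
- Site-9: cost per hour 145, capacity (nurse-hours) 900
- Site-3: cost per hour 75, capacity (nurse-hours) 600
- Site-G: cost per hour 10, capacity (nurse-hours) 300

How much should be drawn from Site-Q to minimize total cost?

Use sources in increasing cost order.
Site-G at 10: take all 300 nurse-hours — 450 still needed.
Take 450 from Site-Q at 60 to finish.
Site-3, Site-B, Site-24, Site-9, Site-U: unused.

450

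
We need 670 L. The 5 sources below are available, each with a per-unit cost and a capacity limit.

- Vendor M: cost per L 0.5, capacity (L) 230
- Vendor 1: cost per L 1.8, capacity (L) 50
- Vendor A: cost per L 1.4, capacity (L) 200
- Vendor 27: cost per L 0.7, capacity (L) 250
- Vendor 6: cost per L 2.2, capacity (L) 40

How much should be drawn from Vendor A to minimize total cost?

Fill from the cheapest source first.
Vendor M at 0.5: take all 230 L ; 440 still needed.
Vendor 27 (0.7): use full 250 ; 190 L to go.
Take 190 from Vendor A at 1.4 to finish.
Vendor 1, Vendor 6: unused.

190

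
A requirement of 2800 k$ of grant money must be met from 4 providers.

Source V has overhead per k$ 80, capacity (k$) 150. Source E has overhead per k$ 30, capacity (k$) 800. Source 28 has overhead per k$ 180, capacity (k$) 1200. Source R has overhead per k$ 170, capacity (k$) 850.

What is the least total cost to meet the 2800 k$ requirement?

Fill from the cheapest provider first.
Take 800 from Source E at 30 — need 2000 more.
Source V at 80: take all 150 k$ — 1850 still needed.
Source R at 170: take all 850 k$ — 1000 still needed.
Source 28 (180): take the remaining 1000 — done.
Cost = 800×30 + 150×80 + 850×170 + 1000×180 = 360500.

360500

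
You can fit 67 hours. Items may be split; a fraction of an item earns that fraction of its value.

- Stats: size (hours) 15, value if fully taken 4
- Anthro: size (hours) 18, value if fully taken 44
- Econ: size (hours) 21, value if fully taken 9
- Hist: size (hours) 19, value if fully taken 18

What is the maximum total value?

Rank by value-to-size ratio: Anthro 44/18≈2.44, Hist 18/19≈0.947, Econ 9/21≈0.429, Stats 4/15≈0.267.
All 18 hours of Anthro fit (value 44) ; 49 remain.
All 19 hours of Hist fit (value 18) ; 30 remain.
Take all of Econ (21 hours, value 9) ; 9 hours left.
Fill the last 9 hours with part of Stats: 9/15 of it earns 2.4.
Total value = 73.4.

73.4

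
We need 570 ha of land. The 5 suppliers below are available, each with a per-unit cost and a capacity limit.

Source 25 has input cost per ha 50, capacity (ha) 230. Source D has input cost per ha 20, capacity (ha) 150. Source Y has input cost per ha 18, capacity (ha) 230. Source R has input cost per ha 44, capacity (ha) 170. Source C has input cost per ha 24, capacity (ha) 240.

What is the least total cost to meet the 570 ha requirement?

11700

Cheapest first:
Source Y (18): use full 230 → 340 ha to go.
Take 150 from Source D at 20 → need 190 more.
Source C (24): take the remaining 190 → done.
Source R, Source 25: unused.
Cost = 230×18 + 150×20 + 190×24 = 11700.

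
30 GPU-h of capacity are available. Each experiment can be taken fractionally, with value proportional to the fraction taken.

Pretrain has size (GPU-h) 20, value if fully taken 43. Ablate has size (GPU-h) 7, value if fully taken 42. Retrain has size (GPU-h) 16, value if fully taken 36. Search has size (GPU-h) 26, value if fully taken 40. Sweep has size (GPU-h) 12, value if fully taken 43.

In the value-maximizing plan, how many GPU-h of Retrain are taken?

Best value per unit of size first: Ablate 42/7≈6, Sweep 43/12≈3.58, Retrain 36/16≈2.25, Pretrain 43/20≈2.15, Search 40/26≈1.54.
Ablate: take in full, 7 GPU-h for value 42 ; 23 left.
Take all of Sweep (12 GPU-h, value 43) ; 11 GPU-h left.
Only 11 GPU-h remain; take 11/16 of Retrain for value 36×11/16 = 24.75.

11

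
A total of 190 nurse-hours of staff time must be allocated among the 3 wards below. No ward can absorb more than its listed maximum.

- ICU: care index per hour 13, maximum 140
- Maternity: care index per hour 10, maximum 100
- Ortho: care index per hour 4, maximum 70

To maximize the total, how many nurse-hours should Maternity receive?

Rank by care index per hour: ICU 13 > Maternity 10 > Ortho 4.
ICU takes 140 to reach its cap of 140 ; 50 left.
Maternity has room for 100 but only 50 remain, so it gets 50.

50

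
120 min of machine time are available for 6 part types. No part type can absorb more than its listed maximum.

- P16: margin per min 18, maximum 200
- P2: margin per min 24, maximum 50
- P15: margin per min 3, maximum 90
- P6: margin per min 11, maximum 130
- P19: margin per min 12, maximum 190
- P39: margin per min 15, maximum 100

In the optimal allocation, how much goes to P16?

70

Highest margin per min first: P2 24 > P16 18 > P39 15 > P19 12 > P6 11 > P15 3.
P2: +50 to 50 (cap) — 70 left.
P16: +70 (room for 200) → 70. Pool exhausted.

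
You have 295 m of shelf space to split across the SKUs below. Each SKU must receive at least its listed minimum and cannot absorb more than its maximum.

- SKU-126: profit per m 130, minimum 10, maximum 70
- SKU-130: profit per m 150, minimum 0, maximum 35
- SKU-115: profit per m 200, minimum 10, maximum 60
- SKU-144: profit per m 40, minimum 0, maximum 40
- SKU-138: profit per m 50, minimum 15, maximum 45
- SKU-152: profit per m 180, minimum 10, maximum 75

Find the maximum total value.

Meeting every minimum uses 10+0+10+0+15+10 = 45 m, leaving 250.
Order the SKUs by profit per m: SKU-115 200 > SKU-152 180 > SKU-130 150 > SKU-126 130 > SKU-138 50 > SKU-144 40.
SKU-115: +50 to 60 (cap) ; 200 left.
SKU-152: +65 to 75 (cap) ; 135 left.
SKU-130 takes 35 more to reach its cap of 35 ; 100 left.
SKU-126: +60 to 70 (cap) ; 40 left.
SKU-138: +30 to 45 (cap) ; 10 left.
SKU-144: +10 (room for 40) → 10. Pool exhausted.
Total = 130×70 + 150×35 + 200×60 + 40×10 + 50×45 + 180×75 = 42500.

42500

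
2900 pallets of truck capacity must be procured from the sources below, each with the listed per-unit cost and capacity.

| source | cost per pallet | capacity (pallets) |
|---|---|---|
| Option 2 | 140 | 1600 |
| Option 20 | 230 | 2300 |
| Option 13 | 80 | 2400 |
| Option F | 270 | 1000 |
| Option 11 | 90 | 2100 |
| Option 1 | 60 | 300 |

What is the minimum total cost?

Cheapest first:
Option 1 at 60: take all 300 pallets → 2600 still needed.
Take 2400 from Option 13 at 80 → need 200 more.
Option 11 at 90: take 200 of its 2100 → requirement met.
Option 2, Option 20, Option F: unused.
Cost = 300×60 + 2400×80 + 200×90 = 228000.

228000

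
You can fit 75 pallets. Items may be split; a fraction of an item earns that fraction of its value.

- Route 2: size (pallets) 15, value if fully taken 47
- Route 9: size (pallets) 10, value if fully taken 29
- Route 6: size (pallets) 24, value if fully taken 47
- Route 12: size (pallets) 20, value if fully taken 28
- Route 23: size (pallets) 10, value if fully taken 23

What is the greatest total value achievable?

Rank by value-to-size ratio: Route 2 47/15≈3.13, Route 9 29/10≈2.9, Route 23 23/10≈2.3, Route 6 47/24≈1.96, Route 12 28/20≈1.4.
Route 2: take in full, 15 pallets for value 47 → 60 left.
Route 9: take in full, 10 pallets for value 29 → 50 left.
Take all of Route 23 (10 pallets, value 23) → 40 pallets left.
Take all of Route 6 (24 pallets, value 47) → 16 pallets left.
Fill the last 16 pallets with part of Route 12: 16/20 of it earns 22.4.
Total value = 168.4.

168.4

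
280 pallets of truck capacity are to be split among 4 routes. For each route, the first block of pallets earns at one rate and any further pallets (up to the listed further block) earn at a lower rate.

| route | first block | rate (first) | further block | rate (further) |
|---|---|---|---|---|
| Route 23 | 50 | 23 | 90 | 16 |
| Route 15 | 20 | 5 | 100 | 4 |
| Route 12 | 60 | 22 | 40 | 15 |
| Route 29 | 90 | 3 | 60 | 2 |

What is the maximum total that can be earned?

4690

Treat each block as its own option and order by rate: Route 23/first 23 > Route 12/first 22 > Route 23/second 16 > Route 12/second 15 > Route 15/first 5 > Route 15/second 4 > Route 29/first 3 > Route 29/second 2.
Route 23 first at 23: fill all 50 → 230 left.
Route 12/first (22): +60 → 170 left.
Route 23 second at 16: fill all 90 → 80 left.
Route 12 second at 15: fill all 40 → 40 left.
Fill Route 15 first block (20 at 5) → 20 left.
20 remain; put them into Route 15 second at 4.
Total = 23×50 + 22×60 + 16×90 + 15×40 + 5×20 + 4×20 = 4690.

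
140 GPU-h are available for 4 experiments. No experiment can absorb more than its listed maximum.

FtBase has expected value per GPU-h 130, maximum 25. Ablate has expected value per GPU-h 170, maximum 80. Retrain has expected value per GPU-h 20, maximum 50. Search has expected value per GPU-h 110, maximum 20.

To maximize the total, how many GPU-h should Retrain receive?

15

Rank by expected value per GPU-h: Ablate 170 > FtBase 130 > Search 110 > Retrain 20.
Ablate: +80 to 80 (cap) ; 60 left.
FtBase: +25 to 25 (cap) ; 35 left.
Search: +20 to 20 (cap) ; 15 left.
Retrain: +15 (room for 50) → 15. Pool exhausted.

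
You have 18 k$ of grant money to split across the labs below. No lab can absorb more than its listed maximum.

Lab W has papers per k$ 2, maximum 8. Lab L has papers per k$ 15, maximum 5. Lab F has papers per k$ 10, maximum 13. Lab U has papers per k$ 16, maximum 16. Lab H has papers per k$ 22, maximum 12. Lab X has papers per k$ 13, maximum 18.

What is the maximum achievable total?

Order the labs by papers per k$: Lab H 22 > Lab U 16 > Lab L 15 > Lab X 13 > Lab F 10 > Lab W 2.
Lab H takes 12 to reach its cap of 12 ; 6 left.
Lab U: +6 (room for 16) → 6. Pool exhausted.
Total = 16×6 + 22×12 = 360.

360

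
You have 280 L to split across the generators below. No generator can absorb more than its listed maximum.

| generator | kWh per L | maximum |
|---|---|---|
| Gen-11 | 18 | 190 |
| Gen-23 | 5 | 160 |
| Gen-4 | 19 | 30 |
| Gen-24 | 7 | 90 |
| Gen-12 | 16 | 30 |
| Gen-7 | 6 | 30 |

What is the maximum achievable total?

Order the generators by kWh per L: Gen-4 19 > Gen-11 18 > Gen-12 16 > Gen-24 7 > Gen-7 6 > Gen-23 5.
Give Gen-4 30 to hit its cap of 30 — 250 left.
Gen-11 takes 190 to reach its cap of 190 — 60 left.
Gen-12 takes 30 to reach its cap of 30 — 30 left.
Gen-24 has room for 90 but only 30 remain, so it gets 30.
Total = 18×190 + 19×30 + 7×30 + 16×30 = 4680.

4680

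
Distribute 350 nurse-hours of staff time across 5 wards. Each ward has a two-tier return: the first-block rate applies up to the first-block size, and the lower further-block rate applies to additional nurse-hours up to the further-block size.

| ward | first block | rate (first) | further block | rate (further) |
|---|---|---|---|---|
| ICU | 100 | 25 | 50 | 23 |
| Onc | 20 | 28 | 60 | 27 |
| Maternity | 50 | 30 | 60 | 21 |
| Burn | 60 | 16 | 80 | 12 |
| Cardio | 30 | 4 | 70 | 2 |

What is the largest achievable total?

8750

Rank every tier by rate: Maternity/first 30 > Onc/first 28 > Onc/second 27 > ICU/first 25 > ICU/second 23 > Maternity/second 21 > Burn/first 16 > Burn/second 12 > Cardio/first 4 > Cardio/second 2.
Maternity/first (30): +50 — 300 left.
Onc/first (28): +20 — 280 left.
Onc/second (27): +60 — 220 left.
ICU first at 25: fill all 100 — 120 left.
ICU second at 23: fill all 50 — 70 left.
Maternity second at 21: fill all 60 — 10 left.
10 remain; put them into Burn first at 16.
Total = 30×50 + 28×20 + 27×60 + 25×100 + 23×50 + 21×60 + 16×10 = 8750.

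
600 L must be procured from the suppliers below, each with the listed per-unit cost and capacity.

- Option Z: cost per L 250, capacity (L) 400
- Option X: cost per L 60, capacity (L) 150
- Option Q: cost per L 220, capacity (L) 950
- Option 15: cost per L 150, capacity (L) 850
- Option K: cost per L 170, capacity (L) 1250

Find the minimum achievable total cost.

76500

Use suppliers in increasing cost order.
Take 150 from Option X at 60 ; need 450 more.
Option 15 at 150: take 450 of its 850 ; requirement met.
Option K, Option Q, Option Z: unused.
Cost = 150×60 + 450×150 = 76500.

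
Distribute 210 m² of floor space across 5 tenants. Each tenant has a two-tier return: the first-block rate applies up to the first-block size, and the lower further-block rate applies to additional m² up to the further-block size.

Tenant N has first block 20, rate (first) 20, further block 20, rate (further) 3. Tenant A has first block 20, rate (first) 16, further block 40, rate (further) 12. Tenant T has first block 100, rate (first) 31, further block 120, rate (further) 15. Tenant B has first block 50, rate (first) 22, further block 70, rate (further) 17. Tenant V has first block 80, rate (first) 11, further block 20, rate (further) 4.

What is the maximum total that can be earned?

5280

Rank every tier by rate: Tenant T/tier1 31 > Tenant B/tier1 22 > Tenant N/tier1 20 > Tenant B/tier2 17 > Tenant A/tier1 16 > Tenant T/tier2 15 > Tenant A/tier2 12 > Tenant V/tier1 11 > Tenant V/tier2 4 > Tenant N/tier2 3.
Fill Tenant T tier1 block (100 at 31) → 110 left.
Fill Tenant B tier1 block (50 at 22) → 60 left.
Tenant N/tier1 (20): +20 → 40 left.
Tenant B tier2 at 17: only 40 left, fill 40.
Total = 31×100 + 22×50 + 20×20 + 17×40 = 5280.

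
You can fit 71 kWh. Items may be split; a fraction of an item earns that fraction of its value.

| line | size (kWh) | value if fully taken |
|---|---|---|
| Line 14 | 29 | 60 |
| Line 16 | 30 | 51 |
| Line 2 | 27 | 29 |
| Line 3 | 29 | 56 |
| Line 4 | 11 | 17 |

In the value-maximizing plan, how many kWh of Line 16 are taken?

13

Rank by value-to-size ratio: Line 14 60/29≈2.07, Line 3 56/29≈1.93, Line 16 51/30≈1.7, Line 4 17/11≈1.55, Line 2 29/27≈1.07.
Line 14: take in full, 29 kWh for value 60 — 42 left.
Line 3: take in full, 29 kWh for value 56 — 13 left.
Only 13 kWh remain; take 13/30 of Line 16 for value 51×13/30 = 22.1.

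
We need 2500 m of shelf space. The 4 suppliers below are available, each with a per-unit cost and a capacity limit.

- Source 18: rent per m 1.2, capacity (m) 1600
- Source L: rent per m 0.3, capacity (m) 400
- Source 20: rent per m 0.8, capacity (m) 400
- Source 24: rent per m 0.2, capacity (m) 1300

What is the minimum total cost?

Fill from the cheapest supplier first.
Source 24 at 0.2: take all 1300 m → 1200 still needed.
Source L (0.3): use full 400 → 800 m to go.
Take 400 from Source 20 at 0.8 → need 400 more.
Source 18 (1.2): take the remaining 400 → done.
Cost = 1300×0.2 + 400×0.3 + 400×0.8 + 400×1.2 = 1180.

1180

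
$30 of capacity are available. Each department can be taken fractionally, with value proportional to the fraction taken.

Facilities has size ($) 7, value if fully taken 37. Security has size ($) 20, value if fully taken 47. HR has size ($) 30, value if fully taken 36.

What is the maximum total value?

87.6

Sort by value density: Facilities 37/7≈5.29, Security 47/20≈2.35, HR 36/30≈1.2.
Take all of Facilities (7 $, value 37) — 23 $ left.
Take all of Security (20 $, value 47) — 3 $ left.
3 $ left: a 3/30 share of HR gives 36×3/30 = 3.6.
Total value = 87.6.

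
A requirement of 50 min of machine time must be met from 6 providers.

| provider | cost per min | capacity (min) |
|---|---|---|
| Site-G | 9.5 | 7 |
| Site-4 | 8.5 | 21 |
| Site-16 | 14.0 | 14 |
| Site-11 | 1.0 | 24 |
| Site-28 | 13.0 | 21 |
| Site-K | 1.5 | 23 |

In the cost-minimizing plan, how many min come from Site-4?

3

Fill from the cheapest provider first.
Take 24 from Site-11 at 1.0 — need 26 more.
Site-K at 1.5: take all 23 min — 3 still needed.
Take 3 from Site-4 at 8.5 to finish.
Site-G, Site-28, Site-16: unused.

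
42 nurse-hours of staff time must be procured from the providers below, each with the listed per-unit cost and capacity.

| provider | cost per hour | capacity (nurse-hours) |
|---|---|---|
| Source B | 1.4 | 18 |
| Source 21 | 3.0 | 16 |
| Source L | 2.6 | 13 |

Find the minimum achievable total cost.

Fill from the cheapest provider first.
Source B (1.4): use full 18 ; 24 nurse-hours to go.
Take 13 from Source L at 2.6 ; need 11 more.
Source 21 (3.0): take the remaining 11 ; done.
Cost = 18×1.4 + 13×2.6 + 11×3.0 = 92.

92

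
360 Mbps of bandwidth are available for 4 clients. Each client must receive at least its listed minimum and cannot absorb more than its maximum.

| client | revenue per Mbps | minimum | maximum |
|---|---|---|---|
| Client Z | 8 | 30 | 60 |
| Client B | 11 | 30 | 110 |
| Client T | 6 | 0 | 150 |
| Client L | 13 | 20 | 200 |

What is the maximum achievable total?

Meeting every minimum uses 30+30+0+20 = 80 Mbps, leaving 280.
Highest revenue per Mbps first: Client L 13 > Client B 11 > Client Z 8 > Client T 6.
Client L: +180 to 200 (cap) ; 100 left.
Give Client B 80 more to hit its cap of 110 ; 20 left.
Only 20 left; Client Z takes them to reach 50.
Total = 8×50 + 11×110 + 13×200 = 4210.

4210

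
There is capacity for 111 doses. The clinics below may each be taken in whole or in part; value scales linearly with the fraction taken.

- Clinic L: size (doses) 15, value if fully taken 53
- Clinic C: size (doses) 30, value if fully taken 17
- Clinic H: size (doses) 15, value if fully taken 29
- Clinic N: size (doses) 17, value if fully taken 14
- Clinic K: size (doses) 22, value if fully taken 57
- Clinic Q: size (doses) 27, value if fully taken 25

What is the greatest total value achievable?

186.5

Best value per unit of size first: Clinic L 53/15≈3.53, Clinic K 57/22≈2.59, Clinic H 29/15≈1.93, Clinic Q 25/27≈0.926, Clinic N 14/17≈0.824, Clinic C 17/30≈0.567.
Clinic L: take in full, 15 doses for value 53 ; 96 left.
Clinic K: take in full, 22 doses for value 57 ; 74 left.
All 15 doses of Clinic H fit (value 29) ; 59 remain.
Take all of Clinic Q (27 doses, value 25) ; 32 doses left.
Take all of Clinic N (17 doses, value 14) ; 15 doses left.
15 doses left: a 15/30 share of Clinic C gives 17×15/30 = 8.5.
Total value = 186.5.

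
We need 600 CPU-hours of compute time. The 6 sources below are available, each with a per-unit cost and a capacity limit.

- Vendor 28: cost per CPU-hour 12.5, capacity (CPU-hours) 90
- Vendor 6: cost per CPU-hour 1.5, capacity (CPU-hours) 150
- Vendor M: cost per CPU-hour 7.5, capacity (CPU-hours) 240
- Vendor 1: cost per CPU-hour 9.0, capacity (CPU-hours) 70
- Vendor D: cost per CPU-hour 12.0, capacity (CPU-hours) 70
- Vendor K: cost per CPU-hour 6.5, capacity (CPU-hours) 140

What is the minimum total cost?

Cheapest first:
Take 150 from Vendor 6 at 1.5 ; need 450 more.
Vendor K at 6.5: take all 140 CPU-hours ; 310 still needed.
Vendor M (7.5): use full 240 ; 70 CPU-hours to go.
Vendor 1 at 9.0: take all 70 CPU-hours ; 0 still needed.
Vendor D, Vendor 28: unused.
Cost = 150×1.5 + 140×6.5 + 240×7.5 + 70×9.0 = 3565.

3565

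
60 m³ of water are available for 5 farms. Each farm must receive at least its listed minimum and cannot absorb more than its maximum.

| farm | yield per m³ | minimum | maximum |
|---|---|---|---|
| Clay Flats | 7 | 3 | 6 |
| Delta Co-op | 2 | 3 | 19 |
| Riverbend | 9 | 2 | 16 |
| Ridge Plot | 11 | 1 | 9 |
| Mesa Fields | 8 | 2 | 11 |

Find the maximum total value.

409

Meeting every minimum uses 3+3+2+1+2 = 11 m³, leaving 49.
Order the farms by yield per m³: Ridge Plot 11 > Riverbend 9 > Mesa Fields 8 > Clay Flats 7 > Delta Co-op 2.
Ridge Plot: +8 to 9 (cap) ; 41 left.
Riverbend takes 14 more to reach its cap of 16 ; 27 left.
Mesa Fields: +9 to 11 (cap) ; 18 left.
Clay Flats takes 3 more to reach its cap of 6 ; 15 left.
Delta Co-op has room for 16 more but only 15 remain, so it gets 18.
Total = 7×6 + 2×18 + 9×16 + 11×9 + 8×11 = 409.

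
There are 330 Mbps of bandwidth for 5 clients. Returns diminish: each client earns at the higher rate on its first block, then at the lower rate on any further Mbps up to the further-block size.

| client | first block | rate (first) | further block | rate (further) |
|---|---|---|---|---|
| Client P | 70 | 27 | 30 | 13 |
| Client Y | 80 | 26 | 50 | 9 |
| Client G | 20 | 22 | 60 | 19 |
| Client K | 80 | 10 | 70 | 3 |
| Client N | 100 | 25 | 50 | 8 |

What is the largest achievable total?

8050

Order all 10 blocks by rate: Client P/first 27 > Client Y/first 26 > Client N/first 25 > Client G/first 22 > Client G/second 19 > Client P/second 13 > Client K/first 10 > Client Y/second 9 > Client N/second 8 > Client K/second 3.
Client P/first (27): +70 → 260 left.
Client Y/first (26): +80 → 180 left.
Fill Client N first block (100 at 25) → 80 left.
Fill Client G first block (20 at 22) → 60 left.
Client G/second (19): +60 → 0 left.
Total = 27×70 + 26×80 + 25×100 + 22×20 + 19×60 = 8050.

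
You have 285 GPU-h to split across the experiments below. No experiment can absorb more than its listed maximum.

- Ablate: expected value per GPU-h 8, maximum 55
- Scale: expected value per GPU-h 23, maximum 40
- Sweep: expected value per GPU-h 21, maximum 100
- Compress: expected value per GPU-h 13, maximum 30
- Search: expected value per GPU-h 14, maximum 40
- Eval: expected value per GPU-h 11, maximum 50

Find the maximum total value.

Rank by expected value per GPU-h: Scale 23 > Sweep 21 > Search 14 > Compress 13 > Eval 11 > Ablate 8.
Give Scale 40 to hit its cap of 40 → 245 left.
Sweep takes 100 to reach its cap of 100 → 145 left.
Search: +40 to 40 (cap) → 105 left.
Give Compress 30 to hit its cap of 30 → 75 left.
Eval takes 50 to reach its cap of 50 → 25 left.
Ablate has room for 55 but only 25 remain, so it gets 25.
Total = 8×25 + 23×40 + 21×100 + 13×30 + 14×40 + 11×50 = 4720.

4720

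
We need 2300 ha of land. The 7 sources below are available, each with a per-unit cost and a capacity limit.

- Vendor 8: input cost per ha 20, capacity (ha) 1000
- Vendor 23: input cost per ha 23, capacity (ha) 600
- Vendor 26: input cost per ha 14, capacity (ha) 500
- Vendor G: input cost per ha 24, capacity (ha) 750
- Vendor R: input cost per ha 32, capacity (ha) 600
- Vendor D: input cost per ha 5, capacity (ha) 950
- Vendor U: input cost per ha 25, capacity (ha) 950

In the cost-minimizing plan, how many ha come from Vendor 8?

Cheapest first:
Vendor D (5): use full 950 ; 1350 ha to go.
Vendor 26 at 14: take all 500 ha ; 850 still needed.
Take 850 from Vendor 8 at 20 to finish.
Vendor 23, Vendor G, Vendor U, Vendor R: unused.

850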